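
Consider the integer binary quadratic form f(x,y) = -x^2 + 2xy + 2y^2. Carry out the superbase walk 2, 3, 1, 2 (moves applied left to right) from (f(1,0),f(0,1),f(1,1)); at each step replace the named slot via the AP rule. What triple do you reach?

start (-1,2,3) = (f(1,0),f(0,1),f(1,1))
replace slot 2: 2·((-1)+3) − 2 = 2 → (-1,2,3)
replace slot 3: 2·((-1)+2) − 3 = -1 → (-1,2,-1)
replace slot 1: 2·(2+(-1)) − (-1) = 3 → (3,2,-1)
replace slot 2: 2·(3+(-1)) − 2 = 2 → (3,2,-1)

3,2,-1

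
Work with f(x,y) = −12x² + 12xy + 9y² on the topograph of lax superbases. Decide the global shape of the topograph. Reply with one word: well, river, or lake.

D = b²−4ac = 12² − 4·(-12)·9 = 576
D = 24² is a perfect square ⇒ form factors over ℤ ⇒ lakes

lake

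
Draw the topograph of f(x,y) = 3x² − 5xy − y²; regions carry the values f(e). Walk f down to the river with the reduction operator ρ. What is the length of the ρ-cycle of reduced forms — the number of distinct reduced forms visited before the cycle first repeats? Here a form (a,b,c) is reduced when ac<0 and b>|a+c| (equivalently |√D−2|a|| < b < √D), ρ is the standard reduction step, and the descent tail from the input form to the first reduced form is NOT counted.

D = 37, ⌊√D⌋ = 6
descent: ρ → (-1,5,3)  [lands on river]
river: ρ → (3,1,-3)
river: ρ → (-3,5,1)
river: ρ → (1,5,-3)
river: ρ → (-3,1,3)
river: ρ → (3,5,-1)
ρ-cycle length = 6 (tail of 1 descent step not counted)

6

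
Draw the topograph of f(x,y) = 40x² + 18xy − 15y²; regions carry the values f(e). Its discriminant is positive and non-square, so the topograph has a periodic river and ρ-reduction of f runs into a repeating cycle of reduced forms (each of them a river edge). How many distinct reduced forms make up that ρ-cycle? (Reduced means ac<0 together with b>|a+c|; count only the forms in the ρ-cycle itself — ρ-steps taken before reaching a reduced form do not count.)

D = 2724, ⌊√D⌋ = 52
descent: ρ → (-15,42,16)  [lands on river]
river: ρ → (16,22,-35)
river: ρ → (-35,48,3)
river: ρ → (3,48,-35)
river: ρ → (-35,22,16)
river: ρ → (16,42,-15)
river: ρ → (-15,48,7)
river: ρ → (7,50,-8)
river: ρ → (-8,46,19)
river: ρ → (19,30,-24)
river: ρ → (-24,18,25)
river: ρ → (25,32,-17)
river: ρ → (-17,36,21)
river: ρ → (21,48,-5)
river: ρ → (-5,52,1)
river: ρ → (1,52,-5)
river: ρ → (-5,48,21)
river: ρ → (21,36,-17)
river: ρ → (-17,32,25)
river: ρ → (25,18,-24)
river: ρ → (-24,30,19)
river: ρ → (19,46,-8)
river: ρ → (-8,50,7)
river: ρ → (7,48,-15)
ρ-cycle length = 24 (tail of 1 descent step not counted)

24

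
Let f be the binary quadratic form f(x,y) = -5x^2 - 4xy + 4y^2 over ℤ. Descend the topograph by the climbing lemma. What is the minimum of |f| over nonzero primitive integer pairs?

descent: ρ → (4,4,-5)  [lands on river]
river: ρ → (-5,6,3)
river: ρ → (3,6,-5)
river: ρ → (-5,4,4)
closes: descent 1, river 4
min |a| on river = 3

3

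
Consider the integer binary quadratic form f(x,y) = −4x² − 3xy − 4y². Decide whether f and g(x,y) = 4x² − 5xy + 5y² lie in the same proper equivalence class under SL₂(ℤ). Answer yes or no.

D₁ = -55, D₂ = -55
f is negative-definite; reduce −f:
−f: reduced (well bottom): (4,3,4) with a≤c, −a<b≤a
flip sign back: reduced form of f is (-4,-3,-4)
g: translate: b→3 (≡-5 mod 8), so (4,-5,5)→(4,3,4)
g: reduced (well bottom): (4,3,4) with a≤c, −a<b≤a
reduced forms (-4, -3, -4) vs (4, 3, 4) ⇒ inequivalent

no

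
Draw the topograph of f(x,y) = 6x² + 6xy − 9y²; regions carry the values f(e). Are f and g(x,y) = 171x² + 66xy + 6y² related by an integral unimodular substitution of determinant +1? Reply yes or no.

D₁ = 252, D₂ = 252
river cycle of f (length 4): (-9, 12, 3), (3, 12, -9), (-9, 6, 6), (6, 6, -9)
river cycle of g (length 4): (6, 6, -9), (-9, 12, 3), (3, 12, -9), (-9, 6, 6)
cycles coincide ⇒ equivalent

yes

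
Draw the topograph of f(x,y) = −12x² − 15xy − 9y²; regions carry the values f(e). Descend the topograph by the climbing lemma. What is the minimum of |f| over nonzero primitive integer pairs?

translate: b→-9 (≡15 mod 24), so (12,15,9)→(12,-9,6)
flip: (12,-9,6)→(6,9,12)
translate: b→-3 (≡9 mod 12), so (6,9,12)→(6,-3,9)
reduced (well bottom): (6,-3,9) with a≤c, −a<b≤a
well minimum |f| = |-6| = 6 (negative-definite)

6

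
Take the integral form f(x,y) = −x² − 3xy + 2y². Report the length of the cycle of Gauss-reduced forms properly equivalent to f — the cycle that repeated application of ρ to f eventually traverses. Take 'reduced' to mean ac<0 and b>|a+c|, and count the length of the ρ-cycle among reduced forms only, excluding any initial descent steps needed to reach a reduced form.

D = 17, ⌊√D⌋ = 4
descent: ρ → (2,3,-1)  [lands on river]
river: ρ → (-1,3,2)
river: ρ → (2,1,-2)
river: ρ → (-2,3,1)
river: ρ → (1,3,-2)
river: ρ → (-2,1,2)
ρ-cycle length = 6 (tail of 1 descent step not counted)

6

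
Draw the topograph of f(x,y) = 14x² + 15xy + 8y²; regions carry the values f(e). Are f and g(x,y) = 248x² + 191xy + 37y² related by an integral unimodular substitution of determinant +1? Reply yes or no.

D₁ = -223, D₂ = -223
f: translate: b→-13 (≡15 mod 28), so (14,15,8)→(14,-13,7)
f: flip: (14,-13,7)→(7,13,14)
f: translate: b→-1 (≡13 mod 14), so (7,13,14)→(7,-1,8)
f: reduced (well bottom): (7,-1,8) with a≤c, −a<b≤a
g: flip: (248,191,37)→(37,-191,248)
g: translate: b→31 (≡-191 mod 74), so (37,-191,248)→(37,31,8)
g: flip: (37,31,8)→(8,-31,37)
g: translate: b→1 (≡-31 mod 16), so (8,-31,37)→(8,1,7)
g: flip: (8,1,7)→(7,-1,8)
g: reduced (well bottom): (7,-1,8) with a≤c, −a<b≤a
reduced forms (7, -1, 8) vs (7, -1, 8) ⇒ equivalent

yes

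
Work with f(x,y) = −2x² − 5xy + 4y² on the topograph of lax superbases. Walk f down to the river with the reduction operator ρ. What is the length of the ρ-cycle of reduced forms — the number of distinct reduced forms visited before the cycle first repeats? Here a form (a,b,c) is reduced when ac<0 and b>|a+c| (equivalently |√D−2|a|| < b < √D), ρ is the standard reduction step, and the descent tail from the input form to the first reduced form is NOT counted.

D = 57, ⌊√D⌋ = 7
descent: ρ → (4,5,-2)  [lands on river]
river: ρ → (-2,7,1)
river: ρ → (1,7,-2)
river: ρ → (-2,5,4)
river: ρ → (4,3,-3)
river: ρ → (-3,3,4)
ρ-cycle length = 6 (tail of 1 descent step not counted)

6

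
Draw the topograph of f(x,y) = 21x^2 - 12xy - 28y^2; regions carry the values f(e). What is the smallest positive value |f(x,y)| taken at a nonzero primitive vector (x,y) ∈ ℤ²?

descent: ρ → (-28,12,21)  [lands on river]
river: ρ → (21,30,-19)
river: ρ → (-19,46,5)
river: ρ → (5,44,-28)
closes: descent 1, river 4
min |a| on river = 5

5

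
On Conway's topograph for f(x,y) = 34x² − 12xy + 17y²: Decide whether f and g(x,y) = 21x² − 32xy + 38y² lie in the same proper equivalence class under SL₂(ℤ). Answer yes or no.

D₁ = -2168, D₂ = -2168
f: flip: (34,-12,17)→(17,12,34)
f: reduced (well bottom): (17,12,34) with a≤c, −a<b≤a
g: translate: b→10 (≡-32 mod 42), so (21,-32,38)→(21,10,27)
g: reduced (well bottom): (21,10,27) with a≤c, −a<b≤a
reduced forms (17, 12, 34) vs (21, 10, 27) ⇒ inequivalent

no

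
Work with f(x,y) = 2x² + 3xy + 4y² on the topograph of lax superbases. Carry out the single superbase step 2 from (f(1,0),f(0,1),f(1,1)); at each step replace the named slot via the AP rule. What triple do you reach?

start (2,4,9) = (f(1,0),f(0,1),f(1,1))
replace slot 2: 2·(2+9) − 4 = 18 → (2,18,9)

2,18,9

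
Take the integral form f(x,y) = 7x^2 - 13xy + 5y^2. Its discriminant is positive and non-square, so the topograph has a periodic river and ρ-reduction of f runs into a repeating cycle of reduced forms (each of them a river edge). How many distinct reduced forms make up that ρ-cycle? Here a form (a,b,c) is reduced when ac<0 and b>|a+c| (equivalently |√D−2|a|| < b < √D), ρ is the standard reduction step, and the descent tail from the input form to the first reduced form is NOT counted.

D = 29, ⌊√D⌋ = 5
descent: ρ → (5,3,-1)
descent: ρ → (-1,5,1)  [lands on river]
river: ρ → (1,5,-1)
ρ-cycle length = 2 (tail of 2 descent steps not counted)

2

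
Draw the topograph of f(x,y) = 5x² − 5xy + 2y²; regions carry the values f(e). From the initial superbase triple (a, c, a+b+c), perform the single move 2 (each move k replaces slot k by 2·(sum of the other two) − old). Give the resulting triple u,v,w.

start (5,2,2) = (f(1,0),f(0,1),f(1,1))
replace slot 2: 2·(5+2) − 2 = 12 → (5,12,2)

5,12,2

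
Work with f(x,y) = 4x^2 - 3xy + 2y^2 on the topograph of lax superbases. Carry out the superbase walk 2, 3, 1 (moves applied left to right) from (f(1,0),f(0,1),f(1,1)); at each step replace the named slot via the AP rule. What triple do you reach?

start (4,2,3) = (f(1,0),f(0,1),f(1,1))
replace slot 2: 2·(4+3) − 2 = 12 → (4,12,3)
replace slot 3: 2·(4+12) − 3 = 29 → (4,12,29)
replace slot 1: 2·(12+29) − 4 = 78 → (78,12,29)

78,12,29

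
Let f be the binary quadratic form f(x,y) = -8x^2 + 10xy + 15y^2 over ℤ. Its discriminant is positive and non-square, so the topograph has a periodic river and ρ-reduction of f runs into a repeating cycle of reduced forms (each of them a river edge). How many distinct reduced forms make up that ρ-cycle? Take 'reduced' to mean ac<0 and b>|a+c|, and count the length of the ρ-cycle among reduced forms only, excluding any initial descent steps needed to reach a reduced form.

D = 580, ⌊√D⌋ = 24
river: ρ → (15,20,-3)
river: ρ → (-3,22,8)
river: ρ → (8,10,-15)
river: ρ → (-15,20,3)
river: ρ → (3,22,-8)
river: ρ → (-8,10,15)
ρ-cycle length = 6 (tail of 0 descent steps not counted)

6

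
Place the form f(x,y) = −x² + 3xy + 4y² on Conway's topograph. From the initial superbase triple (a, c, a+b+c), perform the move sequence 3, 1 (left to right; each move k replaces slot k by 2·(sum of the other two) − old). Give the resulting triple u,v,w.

start (-1,4,6) = (f(1,0),f(0,1),f(1,1))
replace slot 3: 2·((-1)+4) − 6 = 0 → (-1,4,0)
replace slot 1: 2·(4+0) − (-1) = 9 → (9,4,0)

9,4,0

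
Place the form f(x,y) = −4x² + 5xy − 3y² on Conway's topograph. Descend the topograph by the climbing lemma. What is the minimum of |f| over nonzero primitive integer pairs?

translate: b→3 (≡-5 mod 8), so (4,-5,3)→(4,3,2)
flip: (4,3,2)→(2,-3,4)
translate: b→1 (≡-3 mod 4), so (2,-3,4)→(2,1,3)
reduced (well bottom): (2,1,3) with a≤c, −a<b≤a
well minimum |f| = |-2| = 2 (negative-definite)

2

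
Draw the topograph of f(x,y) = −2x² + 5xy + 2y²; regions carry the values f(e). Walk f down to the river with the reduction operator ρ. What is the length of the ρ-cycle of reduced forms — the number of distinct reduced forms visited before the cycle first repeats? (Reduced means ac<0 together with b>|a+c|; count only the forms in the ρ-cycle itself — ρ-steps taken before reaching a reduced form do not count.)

D = 41, ⌊√D⌋ = 6
river: ρ → (2,3,-4)
river: ρ → (-4,5,1)
river: ρ → (1,5,-4)
river: ρ → (-4,3,2)
river: ρ → (2,5,-2)
river: ρ → (-2,3,4)
river: ρ → (4,5,-1)
river: ρ → (-1,5,4)
river: ρ → (4,3,-2)
river: ρ → (-2,5,2)
ρ-cycle length = 10 (tail of 0 descent steps not counted)

10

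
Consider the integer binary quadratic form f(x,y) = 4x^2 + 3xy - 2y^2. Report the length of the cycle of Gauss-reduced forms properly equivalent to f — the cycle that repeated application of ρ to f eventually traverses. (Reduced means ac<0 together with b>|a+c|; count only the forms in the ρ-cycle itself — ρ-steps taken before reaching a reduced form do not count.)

D = 41, ⌊√D⌋ = 6
river: ρ → (-2,5,2)
river: ρ → (2,3,-4)
river: ρ → (-4,5,1)
river: ρ → (1,5,-4)
river: ρ → (-4,3,2)
river: ρ → (2,5,-2)
river: ρ → (-2,3,4)
river: ρ → (4,5,-1)
river: ρ → (-1,5,4)
river: ρ → (4,3,-2)
ρ-cycle length = 10 (tail of 0 descent steps not counted)

10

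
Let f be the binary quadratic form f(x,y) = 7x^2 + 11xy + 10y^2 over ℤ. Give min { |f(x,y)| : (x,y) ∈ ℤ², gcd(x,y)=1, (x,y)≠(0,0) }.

translate: b→-3 (≡11 mod 14), so (7,11,10)→(7,-3,6)
flip: (7,-3,6)→(6,3,7)
reduced (well bottom): (6,3,7) with a≤c, −a<b≤a
well minimum = a = 6

6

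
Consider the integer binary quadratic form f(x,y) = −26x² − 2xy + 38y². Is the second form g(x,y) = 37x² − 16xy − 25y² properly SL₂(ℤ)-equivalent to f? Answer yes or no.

D₁ = 3956, D₂ = 3956
river cycle of f (length 8): (-26, 50, 14), (14, 62, -2), (-2, 62, 14), (14, 50, -26), (-26, 54, 10), (10, 46, -46), (-46, 46, 10), (10, 54, -26)
river cycle of g (length 32): (-25, 16, 37), (37, 58, -4), (-4, 62, 7), (7, 50, -52), (-52, 54, 5), (5, 56, -41), (-41, 26, 20), (20, 54, -13), (-13, 50, 28), (28, 62, -1), … (22 more)
cycles differ ⇒ inequivalent

no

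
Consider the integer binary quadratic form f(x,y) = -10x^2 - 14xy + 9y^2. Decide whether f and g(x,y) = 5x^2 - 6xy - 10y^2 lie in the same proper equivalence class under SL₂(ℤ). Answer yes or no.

D₁ = 556, D₂ = 236
discriminants differ ⇒ not SL₂(ℤ)-equivalent

no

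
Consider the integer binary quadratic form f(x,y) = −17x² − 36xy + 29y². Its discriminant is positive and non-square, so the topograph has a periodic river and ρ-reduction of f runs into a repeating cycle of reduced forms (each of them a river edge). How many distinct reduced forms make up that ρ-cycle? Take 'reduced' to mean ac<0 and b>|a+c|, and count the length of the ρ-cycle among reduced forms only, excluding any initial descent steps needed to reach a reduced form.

D = 3268, ⌊√D⌋ = 57
descent: ρ → (29,36,-17)  [lands on river]
river: ρ → (-17,32,33)
river: ρ → (33,34,-16)
river: ρ → (-16,30,37)
river: ρ → (37,44,-9)
river: ρ → (-9,46,32)
river: ρ → (32,18,-23)
river: ρ → (-23,28,27)
river: ρ → (27,26,-24)
river: ρ → (-24,22,29)
ρ-cycle length = 10 (tail of 1 descent step not counted)

10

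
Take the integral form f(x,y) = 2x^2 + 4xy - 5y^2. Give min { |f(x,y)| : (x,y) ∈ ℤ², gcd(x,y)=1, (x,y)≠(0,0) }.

river: ρ → (-5,6,1)
river: ρ → (1,6,-5)
river: ρ → (-5,4,2)
river: ρ → (2,4,-5)
closes: descent 0, river 4
min |a| on river = 1

1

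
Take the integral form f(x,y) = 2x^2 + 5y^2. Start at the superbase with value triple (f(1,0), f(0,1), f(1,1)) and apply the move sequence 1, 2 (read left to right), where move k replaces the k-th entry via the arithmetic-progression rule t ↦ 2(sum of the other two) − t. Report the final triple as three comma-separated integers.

start (2,5,7) = (f(1,0),f(0,1),f(1,1))
replace slot 1: 2·(5+7) − 2 = 22 → (22,5,7)
replace slot 2: 2·(22+7) − 5 = 53 → (22,53,7)

22,53,7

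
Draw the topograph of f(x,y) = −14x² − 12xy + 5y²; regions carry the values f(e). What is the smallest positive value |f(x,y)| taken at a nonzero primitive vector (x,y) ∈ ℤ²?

descent: ρ → (5,12,-14)  [lands on river]
river: ρ → (-14,16,3)
river: ρ → (3,20,-2)
river: ρ → (-2,20,3)
river: ρ → (3,16,-14)
river: ρ → (-14,12,5)
river: ρ → (5,18,-5)
river: ρ → (-5,12,14)
river: ρ → (14,16,-3)
river: ρ → (-3,20,2)
river: ρ → (2,20,-3)
river: ρ → (-3,16,14)
river: ρ → (14,12,-5)
river: ρ → (-5,18,5)
closes: descent 1, river 14
min |a| on river = 2

2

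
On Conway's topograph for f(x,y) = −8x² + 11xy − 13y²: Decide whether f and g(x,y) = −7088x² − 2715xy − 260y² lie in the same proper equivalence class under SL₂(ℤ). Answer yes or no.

D₁ = -295, D₂ = -295
f is negative-definite; reduce −f:
−f: translate: b→5 (≡-11 mod 16), so (8,-11,13)→(8,5,10)
−f: reduced (well bottom): (8,5,10) with a≤c, −a<b≤a
flip sign back: reduced form of f is (-8,-5,-10)
g is negative-definite; reduce −g:
−g: flip: (7088,2715,260)→(260,-2715,7088)
−g: translate: b→-115 (≡-2715 mod 520), so (260,-2715,7088)→(260,-115,13)
−g: flip: (260,-115,13)→(13,115,260)
−g: translate: b→11 (≡115 mod 26), so (13,115,260)→(13,11,8)
−g: flip: (13,11,8)→(8,-11,13)
−g: translate: b→5 (≡-11 mod 16), so (8,-11,13)→(8,5,10)
−g: reduced (well bottom): (8,5,10) with a≤c, −a<b≤a
flip sign back: reduced form of g is (-8,-5,-10)
reduced forms (-8, -5, -10) vs (-8, -5, -10) ⇒ equivalent

yes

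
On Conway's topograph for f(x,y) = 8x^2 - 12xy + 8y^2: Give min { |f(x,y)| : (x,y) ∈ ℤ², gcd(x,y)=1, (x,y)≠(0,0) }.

translate: b→4 (≡-12 mod 16), so (8,-12,8)→(8,4,4)
flip: (8,4,4)→(4,-4,8)
translate: b→4 (≡-4 mod 8), so (4,-4,8)→(4,4,8)
reduced (well bottom): (4,4,8) with a≤c, −a<b≤a
well minimum = a = 4

4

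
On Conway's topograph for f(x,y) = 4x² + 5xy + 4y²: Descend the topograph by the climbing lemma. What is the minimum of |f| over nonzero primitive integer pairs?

translate: b→-3 (≡5 mod 8), so (4,5,4)→(4,-3,3)
flip: (4,-3,3)→(3,3,4)
reduced (well bottom): (3,3,4) with a≤c, −a<b≤a
well minimum = a = 3

3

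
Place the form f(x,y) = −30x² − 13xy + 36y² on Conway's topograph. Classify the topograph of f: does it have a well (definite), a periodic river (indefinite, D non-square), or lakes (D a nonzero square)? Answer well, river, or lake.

D = b²−4ac = (-13)² − 4·(-30)·36 = 4489
D = 67² is a perfect square ⇒ form factors over ℤ ⇒ lakes

lake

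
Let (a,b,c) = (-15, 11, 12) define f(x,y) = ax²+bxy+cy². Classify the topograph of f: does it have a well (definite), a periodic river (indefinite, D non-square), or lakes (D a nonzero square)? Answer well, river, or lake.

D = b²−4ac = 11² − 4·(-15)·12 = 841
D = 29² is a perfect square ⇒ form factors over ℤ ⇒ lakes

lake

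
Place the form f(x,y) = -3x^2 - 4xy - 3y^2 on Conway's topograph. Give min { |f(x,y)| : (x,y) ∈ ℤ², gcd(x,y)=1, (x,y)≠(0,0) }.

translate: b→-2 (≡4 mod 6), so (3,4,3)→(3,-2,2)
flip: (3,-2,2)→(2,2,3)
reduced (well bottom): (2,2,3) with a≤c, −a<b≤a
well minimum |f| = |-2| = 2 (negative-definite)

2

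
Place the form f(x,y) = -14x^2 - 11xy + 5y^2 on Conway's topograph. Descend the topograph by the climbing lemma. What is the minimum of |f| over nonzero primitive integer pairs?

descent: ρ → (5,11,-14)  [lands on river]
river: ρ → (-14,17,2)
river: ρ → (2,19,-5)
river: ρ → (-5,11,14)
river: ρ → (14,17,-2)
river: ρ → (-2,19,5)
closes: descent 1, river 6
min |a| on river = 2

2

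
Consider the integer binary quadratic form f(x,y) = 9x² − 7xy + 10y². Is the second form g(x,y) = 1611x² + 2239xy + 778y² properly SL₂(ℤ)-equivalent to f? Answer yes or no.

D₁ = -311, D₂ = -311
f: reduced (well bottom): (9,-7,10) with a≤c, −a<b≤a
g: translate: b→-983 (≡2239 mod 3222), so (1611,2239,778)→(1611,-983,150)
g: flip: (1611,-983,150)→(150,983,1611)
g: translate: b→83 (≡983 mod 300), so (150,983,1611)→(150,83,12)
g: flip: (150,83,12)→(12,-83,150)
g: translate: b→-11 (≡-83 mod 24), so (12,-83,150)→(12,-11,9)
g: flip: (12,-11,9)→(9,11,12)
g: translate: b→-7 (≡11 mod 18), so (9,11,12)→(9,-7,10)
g: reduced (well bottom): (9,-7,10) with a≤c, −a<b≤a
reduced forms (9, -7, 10) vs (9, -7, 10) ⇒ equivalent

yes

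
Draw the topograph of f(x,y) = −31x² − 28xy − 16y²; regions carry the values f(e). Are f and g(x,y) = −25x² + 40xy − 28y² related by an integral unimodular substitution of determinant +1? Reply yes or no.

D₁ = -1200, D₂ = -1200
f is negative-definite; reduce −f:
−f: flip: (31,28,16)→(16,-28,31)
−f: translate: b→4 (≡-28 mod 32), so (16,-28,31)→(16,4,19)
−f: reduced (well bottom): (16,4,19) with a≤c, −a<b≤a
flip sign back: reduced form of f is (-16,-4,-19)
g is negative-definite; reduce −g:
−g: translate: b→10 (≡-40 mod 50), so (25,-40,28)→(25,10,13)
−g: flip: (25,10,13)→(13,-10,25)
−g: reduced (well bottom): (13,-10,25) with a≤c, −a<b≤a
flip sign back: reduced form of g is (-13,10,-25)
reduced forms (-16, -4, -19) vs (-13, 10, -25) ⇒ inequivalent

no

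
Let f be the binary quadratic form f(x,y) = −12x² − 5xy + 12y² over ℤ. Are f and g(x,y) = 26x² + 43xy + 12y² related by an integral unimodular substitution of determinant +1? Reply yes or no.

D₁ = 601, D₂ = 601
river cycle of f (length 66): (12, 5, -12), (-12, 19, 5), (5, 21, -8), (-8, 11, 15), (15, 19, -4), (-4, 21, 10), (10, 19, -6), (-6, 17, 13), (13, 9, -10), (-10, 11, 12), … (56 more)
river cycle of g (length 66): (12, 5, -12), (-12, 19, 5), (5, 21, -8), (-8, 11, 15), (15, 19, -4), (-4, 21, 10), (10, 19, -6), (-6, 17, 13), (13, 9, -10), (-10, 11, 12), … (56 more)
cycles coincide ⇒ equivalent

yes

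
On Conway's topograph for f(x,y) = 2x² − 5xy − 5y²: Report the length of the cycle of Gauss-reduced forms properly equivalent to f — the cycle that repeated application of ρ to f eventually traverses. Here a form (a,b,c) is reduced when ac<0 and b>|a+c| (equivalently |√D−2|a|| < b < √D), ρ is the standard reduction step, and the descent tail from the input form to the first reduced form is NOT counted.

D = 65, ⌊√D⌋ = 8
descent: ρ → (-5,5,2)  [lands on river]
river: ρ → (2,7,-2)
river: ρ → (-2,5,5)
river: ρ → (5,5,-2)
river: ρ → (-2,7,2)
river: ρ → (2,5,-5)
ρ-cycle length = 6 (tail of 1 descent step not counted)

6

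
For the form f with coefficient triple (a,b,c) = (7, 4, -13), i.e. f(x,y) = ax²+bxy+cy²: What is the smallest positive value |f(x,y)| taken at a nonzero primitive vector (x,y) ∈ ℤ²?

descent: ρ → (-13,-4,7)
descent: ρ → (7,18,-2)  [lands on river]
river: ρ → (-2,18,7)
river: ρ → (7,10,-10)
river: ρ → (-10,10,7)
closes: descent 2, river 4
min |a| on river = 2

2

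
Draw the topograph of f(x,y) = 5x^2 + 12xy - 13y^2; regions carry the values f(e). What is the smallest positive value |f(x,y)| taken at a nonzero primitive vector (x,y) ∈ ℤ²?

river: ρ → (-13,14,4)
river: ρ → (4,18,-5)
river: ρ → (-5,12,13)
river: ρ → (13,14,-4)
river: ρ → (-4,18,5)
river: ρ → (5,12,-13)
closes: descent 0, river 6
min |a| on river = 4

4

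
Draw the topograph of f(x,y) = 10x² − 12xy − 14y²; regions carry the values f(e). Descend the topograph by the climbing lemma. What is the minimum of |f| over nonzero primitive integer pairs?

descent: ρ → (-14,12,10)  [lands on river]
river: ρ → (10,8,-16)
river: ρ → (-16,24,2)
river: ρ → (2,24,-16)
river: ρ → (-16,8,10)
river: ρ → (10,12,-14)
river: ρ → (-14,16,8)
river: ρ → (8,16,-14)
closes: descent 1, river 8
min |a| on river = 2

2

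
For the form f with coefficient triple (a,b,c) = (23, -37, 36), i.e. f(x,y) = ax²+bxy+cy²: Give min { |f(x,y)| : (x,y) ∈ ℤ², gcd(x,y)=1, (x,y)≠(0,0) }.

translate: b→9 (≡-37 mod 46), so (23,-37,36)→(23,9,22)
flip: (23,9,22)→(22,-9,23)
reduced (well bottom): (22,-9,23) with a≤c, −a<b≤a
well minimum = a = 22

22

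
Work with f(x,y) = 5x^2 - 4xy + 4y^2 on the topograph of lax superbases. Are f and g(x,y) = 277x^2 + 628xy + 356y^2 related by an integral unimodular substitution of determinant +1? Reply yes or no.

D₁ = -64, D₂ = -64
f: flip: (5,-4,4)→(4,4,5)
f: reduced (well bottom): (4,4,5) with a≤c, −a<b≤a
g: translate: b→74 (≡628 mod 554), so (277,628,356)→(277,74,5)
g: flip: (277,74,5)→(5,-74,277)
g: translate: b→-4 (≡-74 mod 10), so (5,-74,277)→(5,-4,4)
g: flip: (5,-4,4)→(4,4,5)
g: reduced (well bottom): (4,4,5) with a≤c, −a<b≤a
reduced forms (4, 4, 5) vs (4, 4, 5) ⇒ equivalent

yes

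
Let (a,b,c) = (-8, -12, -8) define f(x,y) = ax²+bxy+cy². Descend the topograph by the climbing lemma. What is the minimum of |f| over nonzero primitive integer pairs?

translate: b→-4 (≡12 mod 16), so (8,12,8)→(8,-4,4)
flip: (8,-4,4)→(4,4,8)
reduced (well bottom): (4,4,8) with a≤c, −a<b≤a
well minimum |f| = |-4| = 4 (negative-definite)

4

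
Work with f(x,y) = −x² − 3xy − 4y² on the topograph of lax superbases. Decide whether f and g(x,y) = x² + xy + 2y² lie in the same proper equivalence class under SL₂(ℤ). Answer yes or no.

D₁ = -7, D₂ = -7
f is negative-definite; reduce −f:
−f: translate: b→1 (≡3 mod 2), so (1,3,4)→(1,1,2)
−f: reduced (well bottom): (1,1,2) with a≤c, −a<b≤a
flip sign back: reduced form of f is (-1,-1,-2)
g: reduced (well bottom): (1,1,2) with a≤c, −a<b≤a
reduced forms (-1, -1, -2) vs (1, 1, 2) ⇒ inequivalent

no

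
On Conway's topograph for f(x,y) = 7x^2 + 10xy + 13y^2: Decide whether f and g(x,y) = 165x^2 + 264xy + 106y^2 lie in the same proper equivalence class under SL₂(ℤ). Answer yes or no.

D₁ = -264, D₂ = -264
f: translate: b→-4 (≡10 mod 14), so (7,10,13)→(7,-4,10)
f: reduced (well bottom): (7,-4,10) with a≤c, −a<b≤a
g: translate: b→-66 (≡264 mod 330), so (165,264,106)→(165,-66,7)
g: flip: (165,-66,7)→(7,66,165)
g: translate: b→-4 (≡66 mod 14), so (7,66,165)→(7,-4,10)
g: reduced (well bottom): (7,-4,10) with a≤c, −a<b≤a
reduced forms (7, -4, 10) vs (7, -4, 10) ⇒ equivalent

yes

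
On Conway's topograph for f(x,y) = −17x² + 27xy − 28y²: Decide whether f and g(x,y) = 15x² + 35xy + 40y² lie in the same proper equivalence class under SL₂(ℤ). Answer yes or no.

D₁ = -1175, D₂ = -1175
f is negative-definite; reduce −f:
−f: translate: b→7 (≡-27 mod 34), so (17,-27,28)→(17,7,18)
−f: reduced (well bottom): (17,7,18) with a≤c, −a<b≤a
flip sign back: reduced form of f is (-17,-7,-18)
g: translate: b→5 (≡35 mod 30), so (15,35,40)→(15,5,20)
g: reduced (well bottom): (15,5,20) with a≤c, −a<b≤a
reduced forms (-17, -7, -18) vs (15, 5, 20) ⇒ inequivalent

no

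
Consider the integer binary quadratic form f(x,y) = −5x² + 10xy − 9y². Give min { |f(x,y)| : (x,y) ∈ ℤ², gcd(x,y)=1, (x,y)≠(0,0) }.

translate: b→0 (≡-10 mod 10), so (5,-10,9)→(5,0,4)
flip: (5,0,4)→(4,0,5)
reduced (well bottom): (4,0,5) with a≤c, −a<b≤a
well minimum |f| = |-4| = 4 (negative-definite)

4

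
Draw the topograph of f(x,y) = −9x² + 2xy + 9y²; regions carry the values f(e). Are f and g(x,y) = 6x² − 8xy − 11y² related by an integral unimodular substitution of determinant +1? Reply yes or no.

D₁ = 328, D₂ = 328
river cycle of f (length 6): (9, 16, -2), (-2, 16, 9), (9, 2, -9), (-9, 16, 2), (2, 16, -9), (-9, 2, 9)
river cycle of g (length 6): (-11, 8, 6), (6, 16, -3), (-3, 14, 11), (11, 8, -6), (-6, 16, 3), (3, 14, -11)
cycles differ ⇒ inequivalent

no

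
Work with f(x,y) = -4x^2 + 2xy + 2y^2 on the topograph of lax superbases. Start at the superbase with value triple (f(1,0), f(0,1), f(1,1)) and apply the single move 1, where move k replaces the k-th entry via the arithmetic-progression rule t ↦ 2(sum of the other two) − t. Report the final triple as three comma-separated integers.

start (-4,2,0) = (f(1,0),f(0,1),f(1,1))
replace slot 1: 2·(2+0) − (-4) = 8 → (8,2,0)

8,2,0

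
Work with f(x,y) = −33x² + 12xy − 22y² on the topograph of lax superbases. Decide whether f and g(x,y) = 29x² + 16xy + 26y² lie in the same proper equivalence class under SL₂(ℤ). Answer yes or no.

D₁ = -2760, D₂ = -2760
f is negative-definite; reduce −f:
−f: flip: (33,-12,22)→(22,12,33)
−f: reduced (well bottom): (22,12,33) with a≤c, −a<b≤a
flip sign back: reduced form of f is (-22,-12,-33)
g: flip: (29,16,26)→(26,-16,29)
g: reduced (well bottom): (26,-16,29) with a≤c, −a<b≤a
reduced forms (-22, -12, -33) vs (26, -16, 29) ⇒ inequivalent

no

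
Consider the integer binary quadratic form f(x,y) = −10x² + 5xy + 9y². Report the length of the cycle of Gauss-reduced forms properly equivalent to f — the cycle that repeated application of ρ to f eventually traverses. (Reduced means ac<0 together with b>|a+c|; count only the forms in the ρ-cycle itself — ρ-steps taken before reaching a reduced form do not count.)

D = 385, ⌊√D⌋ = 19
river: ρ → (9,13,-6)
river: ρ → (-6,11,11)
river: ρ → (11,11,-6)
river: ρ → (-6,13,9)
river: ρ → (9,5,-10)
river: ρ → (-10,15,4)
river: ρ → (4,17,-6)
river: ρ → (-6,19,1)
river: ρ → (1,19,-6)
river: ρ → (-6,17,4)
river: ρ → (4,15,-10)
river: ρ → (-10,5,9)
ρ-cycle length = 12 (tail of 0 descent steps not counted)

12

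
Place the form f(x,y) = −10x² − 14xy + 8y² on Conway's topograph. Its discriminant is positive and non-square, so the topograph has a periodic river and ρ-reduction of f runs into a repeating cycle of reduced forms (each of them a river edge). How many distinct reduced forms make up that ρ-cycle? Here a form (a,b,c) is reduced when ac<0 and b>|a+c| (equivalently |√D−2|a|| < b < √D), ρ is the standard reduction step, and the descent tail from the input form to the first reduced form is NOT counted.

D = 516, ⌊√D⌋ = 22
descent: ρ → (8,14,-10)  [lands on river]
river: ρ → (-10,6,12)
river: ρ → (12,18,-4)
river: ρ → (-4,22,2)
river: ρ → (2,22,-4)
river: ρ → (-4,18,12)
river: ρ → (12,6,-10)
river: ρ → (-10,14,8)
river: ρ → (8,18,-6)
river: ρ → (-6,18,8)
ρ-cycle length = 10 (tail of 1 descent step not counted)

10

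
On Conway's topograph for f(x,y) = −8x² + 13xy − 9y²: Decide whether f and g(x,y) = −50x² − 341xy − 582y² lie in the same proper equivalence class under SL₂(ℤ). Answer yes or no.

D₁ = -119, D₂ = -119
f is negative-definite; reduce −f:
−f: translate: b→3 (≡-13 mod 16), so (8,-13,9)→(8,3,4)
−f: flip: (8,3,4)→(4,-3,8)
−f: reduced (well bottom): (4,-3,8) with a≤c, −a<b≤a
flip sign back: reduced form of f is (-4,3,-8)
g is negative-definite; reduce −g:
−g: translate: b→41 (≡341 mod 100), so (50,341,582)→(50,41,9)
−g: flip: (50,41,9)→(9,-41,50)
−g: translate: b→-5 (≡-41 mod 18), so (9,-41,50)→(9,-5,4)
−g: flip: (9,-5,4)→(4,5,9)
−g: translate: b→-3 (≡5 mod 8), so (4,5,9)→(4,-3,8)
−g: reduced (well bottom): (4,-3,8) with a≤c, −a<b≤a
flip sign back: reduced form of g is (-4,3,-8)
reduced forms (-4, 3, -8) vs (-4, 3, -8) ⇒ equivalent

yes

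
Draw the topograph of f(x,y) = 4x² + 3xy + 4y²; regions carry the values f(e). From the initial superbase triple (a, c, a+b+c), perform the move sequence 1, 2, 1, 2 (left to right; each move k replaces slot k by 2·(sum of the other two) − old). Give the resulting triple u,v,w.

start (4,4,11) = (f(1,0),f(0,1),f(1,1))
replace slot 1: 2·(4+11) − 4 = 26 → (26,4,11)
replace slot 2: 2·(26+11) − 4 = 70 → (26,70,11)
replace slot 1: 2·(70+11) − 26 = 136 → (136,70,11)
replace slot 2: 2·(136+11) − 70 = 224 → (136,224,11)

136,224,11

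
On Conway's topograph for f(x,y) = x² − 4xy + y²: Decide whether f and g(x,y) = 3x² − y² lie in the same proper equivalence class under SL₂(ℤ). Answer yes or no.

D₁ = 12, D₂ = 12
river cycle of f (length 2): (1, 2, -2), (-2, 2, 1)
river cycle of g (length 2): (-1, 2, 2), (2, 2, -1)
cycles differ ⇒ inequivalent

no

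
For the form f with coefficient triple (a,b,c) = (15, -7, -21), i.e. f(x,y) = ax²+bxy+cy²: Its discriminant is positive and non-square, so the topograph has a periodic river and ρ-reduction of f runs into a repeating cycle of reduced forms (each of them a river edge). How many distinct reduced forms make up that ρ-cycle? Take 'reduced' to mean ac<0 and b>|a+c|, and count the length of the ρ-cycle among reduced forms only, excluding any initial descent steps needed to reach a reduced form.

D = 1309, ⌊√D⌋ = 36
descent: ρ → (-21,7,15)  [lands on river]
river: ρ → (15,23,-13)
river: ρ → (-13,29,9)
river: ρ → (9,25,-19)
river: ρ → (-19,13,15)
river: ρ → (15,17,-17)
river: ρ → (-17,17,15)
river: ρ → (15,13,-19)
river: ρ → (-19,25,9)
river: ρ → (9,29,-13)
river: ρ → (-13,23,15)
river: ρ → (15,7,-21)
river: ρ → (-21,35,1)
river: ρ → (1,35,-21)
ρ-cycle length = 14 (tail of 1 descent step not counted)

14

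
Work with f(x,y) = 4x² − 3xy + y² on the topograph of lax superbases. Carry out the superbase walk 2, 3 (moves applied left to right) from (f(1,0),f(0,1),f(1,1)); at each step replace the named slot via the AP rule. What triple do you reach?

start (4,1,2) = (f(1,0),f(0,1),f(1,1))
replace slot 2: 2·(4+2) − 1 = 11 → (4,11,2)
replace slot 3: 2·(4+11) − 2 = 28 → (4,11,28)

4,11,28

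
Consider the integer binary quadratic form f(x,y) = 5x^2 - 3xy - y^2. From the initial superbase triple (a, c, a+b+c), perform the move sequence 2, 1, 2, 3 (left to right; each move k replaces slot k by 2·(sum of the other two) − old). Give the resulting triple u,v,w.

start (5,-1,1) = (f(1,0),f(0,1),f(1,1))
replace slot 2: 2·(5+1) − (-1) = 13 → (5,13,1)
replace slot 1: 2·(13+1) − 5 = 23 → (23,13,1)
replace slot 2: 2·(23+1) − 13 = 35 → (23,35,1)
replace slot 3: 2·(23+35) − 1 = 115 → (23,35,115)

23,35,115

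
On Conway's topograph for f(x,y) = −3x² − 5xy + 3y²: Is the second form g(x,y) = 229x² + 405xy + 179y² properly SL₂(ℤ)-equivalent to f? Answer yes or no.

D₁ = 61, D₂ = 61
river cycle of f (length 6): (3, 5, -3), (-3, 7, 1), (1, 7, -3), (-3, 5, 3), (3, 7, -1), (-1, 7, 3)
river cycle of g (length 6): (3, 5, -3), (-3, 7, 1), (1, 7, -3), (-3, 5, 3), (3, 7, -1), (-1, 7, 3)
cycles coincide ⇒ equivalent

yes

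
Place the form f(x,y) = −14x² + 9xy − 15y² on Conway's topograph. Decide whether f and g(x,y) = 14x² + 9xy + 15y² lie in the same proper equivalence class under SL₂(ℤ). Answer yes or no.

D₁ = -759, D₂ = -759
f is negative-definite; reduce −f:
−f: reduced (well bottom): (14,-9,15) with a≤c, −a<b≤a
flip sign back: reduced form of f is (-14,9,-15)
g: reduced (well bottom): (14,9,15) with a≤c, −a<b≤a
reduced forms (-14, 9, -15) vs (14, 9, 15) ⇒ inequivalent

no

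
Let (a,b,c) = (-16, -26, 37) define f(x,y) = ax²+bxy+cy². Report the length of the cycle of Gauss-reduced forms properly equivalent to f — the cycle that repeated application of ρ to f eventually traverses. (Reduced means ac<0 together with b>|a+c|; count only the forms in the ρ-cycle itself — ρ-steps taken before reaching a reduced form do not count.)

D = 3044, ⌊√D⌋ = 55
descent: ρ → (37,26,-16)  [lands on river]
river: ρ → (-16,38,25)
river: ρ → (25,12,-29)
river: ρ → (-29,46,8)
river: ρ → (8,50,-17)
river: ρ → (-17,52,5)
river: ρ → (5,48,-37)
river: ρ → (-37,26,16)
river: ρ → (16,38,-25)
river: ρ → (-25,12,29)
river: ρ → (29,46,-8)
river: ρ → (-8,50,17)
river: ρ → (17,52,-5)
river: ρ → (-5,48,37)
ρ-cycle length = 14 (tail of 1 descent step not counted)

14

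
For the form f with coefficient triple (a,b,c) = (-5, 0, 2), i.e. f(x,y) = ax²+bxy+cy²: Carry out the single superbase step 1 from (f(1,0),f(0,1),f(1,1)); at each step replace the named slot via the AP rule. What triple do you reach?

start (-5,2,-3) = (f(1,0),f(0,1),f(1,1))
replace slot 1: 2·(2+(-3)) − (-5) = 3 → (3,2,-3)

3,2,-3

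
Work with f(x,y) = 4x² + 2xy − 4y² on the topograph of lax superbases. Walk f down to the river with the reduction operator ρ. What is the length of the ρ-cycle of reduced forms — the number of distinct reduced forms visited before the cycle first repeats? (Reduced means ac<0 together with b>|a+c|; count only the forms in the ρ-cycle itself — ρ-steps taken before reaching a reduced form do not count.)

D = 68, ⌊√D⌋ = 8
river: ρ → (-4,6,2)
river: ρ → (2,6,-4)
river: ρ → (-4,2,4)
river: ρ → (4,6,-2)
river: ρ → (-2,6,4)
river: ρ → (4,2,-4)
ρ-cycle length = 6 (tail of 0 descent steps not counted)

6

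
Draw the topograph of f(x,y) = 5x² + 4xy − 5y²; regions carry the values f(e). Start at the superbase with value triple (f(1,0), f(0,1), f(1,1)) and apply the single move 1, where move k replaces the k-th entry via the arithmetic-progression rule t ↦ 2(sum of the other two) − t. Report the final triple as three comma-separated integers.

start (5,-5,4) = (f(1,0),f(0,1),f(1,1))
replace slot 1: 2·((-5)+4) − 5 = -7 → (-7,-5,4)

-7,-5,4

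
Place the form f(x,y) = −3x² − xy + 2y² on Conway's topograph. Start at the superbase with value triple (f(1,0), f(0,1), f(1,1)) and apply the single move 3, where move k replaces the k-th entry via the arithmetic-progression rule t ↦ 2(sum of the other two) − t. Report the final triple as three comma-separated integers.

start (-3,2,-2) = (f(1,0),f(0,1),f(1,1))
replace slot 3: 2·((-3)+2) − (-2) = 0 → (-3,2,0)

-3,2,0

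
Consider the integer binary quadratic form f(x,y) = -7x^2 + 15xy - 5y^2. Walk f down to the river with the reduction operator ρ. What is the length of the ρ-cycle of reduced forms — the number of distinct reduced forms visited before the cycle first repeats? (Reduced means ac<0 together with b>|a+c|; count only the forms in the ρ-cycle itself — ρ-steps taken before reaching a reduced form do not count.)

D = 85, ⌊√D⌋ = 9
descent: ρ → (-5,5,3)  [lands on river]
river: ρ → (3,7,-3)
river: ρ → (-3,5,5)
river: ρ → (5,5,-3)
river: ρ → (-3,7,3)
river: ρ → (3,5,-5)
ρ-cycle length = 6 (tail of 1 descent step not counted)

6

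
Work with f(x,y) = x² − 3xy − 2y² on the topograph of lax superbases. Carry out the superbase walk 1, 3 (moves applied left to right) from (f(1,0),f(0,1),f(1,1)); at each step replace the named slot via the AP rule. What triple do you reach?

start (1,-2,-4) = (f(1,0),f(0,1),f(1,1))
replace slot 1: 2·((-2)+(-4)) − 1 = -13 → (-13,-2,-4)
replace slot 3: 2·((-13)+(-2)) − (-4) = -26 → (-13,-2,-26)

-13,-2,-26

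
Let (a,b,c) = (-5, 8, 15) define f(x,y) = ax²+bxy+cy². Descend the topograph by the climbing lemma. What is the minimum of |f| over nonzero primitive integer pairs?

descent: ρ → (15,-8,-5)
descent: ρ → (-5,18,2)  [lands on river]
river: ρ → (2,18,-5)
river: ρ → (-5,12,11)
river: ρ → (11,10,-6)
river: ρ → (-6,14,7)
river: ρ → (7,14,-6)
river: ρ → (-6,10,11)
river: ρ → (11,12,-5)
closes: descent 2, river 8
min |a| on river = 2

2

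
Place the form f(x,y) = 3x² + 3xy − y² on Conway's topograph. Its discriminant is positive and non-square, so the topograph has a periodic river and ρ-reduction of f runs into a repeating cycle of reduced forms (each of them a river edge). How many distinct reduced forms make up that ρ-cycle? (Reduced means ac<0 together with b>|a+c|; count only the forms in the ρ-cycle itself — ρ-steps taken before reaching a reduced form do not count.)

D = 21, ⌊√D⌋ = 4
river: ρ → (-1,3,3)
river: ρ → (3,3,-1)
ρ-cycle length = 2 (tail of 0 descent steps not counted)

2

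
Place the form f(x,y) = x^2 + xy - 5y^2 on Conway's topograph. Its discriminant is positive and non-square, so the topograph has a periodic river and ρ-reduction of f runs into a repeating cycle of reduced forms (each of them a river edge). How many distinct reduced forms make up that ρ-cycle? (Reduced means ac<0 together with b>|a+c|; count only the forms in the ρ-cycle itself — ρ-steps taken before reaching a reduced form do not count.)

D = 21, ⌊√D⌋ = 4
descent: ρ → (-5,-1,1)
descent: ρ → (1,3,-3)  [lands on river]
river: ρ → (-3,3,1)
ρ-cycle length = 2 (tail of 2 descent steps not counted)

2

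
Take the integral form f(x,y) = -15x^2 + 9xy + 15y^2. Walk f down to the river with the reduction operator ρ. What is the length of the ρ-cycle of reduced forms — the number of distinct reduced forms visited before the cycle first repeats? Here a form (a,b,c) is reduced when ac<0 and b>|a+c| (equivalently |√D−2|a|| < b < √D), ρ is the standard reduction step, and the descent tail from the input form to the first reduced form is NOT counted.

D = 981, ⌊√D⌋ = 31
river: ρ → (15,21,-9)
river: ρ → (-9,15,21)
river: ρ → (21,27,-3)
river: ρ → (-3,27,21)
river: ρ → (21,15,-9)
river: ρ → (-9,21,15)
river: ρ → (15,9,-15)
river: ρ → (-15,21,9)
river: ρ → (9,15,-21)
river: ρ → (-21,27,3)
river: ρ → (3,27,-21)
river: ρ → (-21,15,9)
river: ρ → (9,21,-15)
river: ρ → (-15,9,15)
ρ-cycle length = 14 (tail of 0 descent steps not counted)

14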